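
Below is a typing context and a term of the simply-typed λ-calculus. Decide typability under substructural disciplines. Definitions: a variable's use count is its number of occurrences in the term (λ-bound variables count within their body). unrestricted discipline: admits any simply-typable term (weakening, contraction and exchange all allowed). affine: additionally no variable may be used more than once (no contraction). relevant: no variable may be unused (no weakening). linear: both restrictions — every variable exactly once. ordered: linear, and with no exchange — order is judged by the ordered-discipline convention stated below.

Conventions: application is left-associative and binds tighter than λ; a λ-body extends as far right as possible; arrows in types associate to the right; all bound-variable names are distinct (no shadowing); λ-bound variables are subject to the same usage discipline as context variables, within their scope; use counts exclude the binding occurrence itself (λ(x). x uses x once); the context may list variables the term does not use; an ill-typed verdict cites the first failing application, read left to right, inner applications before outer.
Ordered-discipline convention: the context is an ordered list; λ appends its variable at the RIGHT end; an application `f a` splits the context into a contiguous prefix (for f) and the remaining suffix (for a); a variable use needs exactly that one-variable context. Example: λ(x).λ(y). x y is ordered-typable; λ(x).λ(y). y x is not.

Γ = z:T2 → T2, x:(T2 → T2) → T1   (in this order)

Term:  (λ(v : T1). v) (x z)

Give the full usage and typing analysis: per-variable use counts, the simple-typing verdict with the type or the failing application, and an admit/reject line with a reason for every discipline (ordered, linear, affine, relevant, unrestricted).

counts: z: 1; x: 1; v (bound): 1
uses in reading order: v, x, z
typing: ✓ — T1
ordered ✗ (no contiguous prefix/suffix split fits v, x, z)
linear ✓ (single use per variable (z, x, v))
affine ✓ (z, x, v: no repeats, contraction unneeded)
relevant ✓ (z, x, v: all used, weakening unneeded)
unrestricted ✓ (well-typed at T1; no restrictions here)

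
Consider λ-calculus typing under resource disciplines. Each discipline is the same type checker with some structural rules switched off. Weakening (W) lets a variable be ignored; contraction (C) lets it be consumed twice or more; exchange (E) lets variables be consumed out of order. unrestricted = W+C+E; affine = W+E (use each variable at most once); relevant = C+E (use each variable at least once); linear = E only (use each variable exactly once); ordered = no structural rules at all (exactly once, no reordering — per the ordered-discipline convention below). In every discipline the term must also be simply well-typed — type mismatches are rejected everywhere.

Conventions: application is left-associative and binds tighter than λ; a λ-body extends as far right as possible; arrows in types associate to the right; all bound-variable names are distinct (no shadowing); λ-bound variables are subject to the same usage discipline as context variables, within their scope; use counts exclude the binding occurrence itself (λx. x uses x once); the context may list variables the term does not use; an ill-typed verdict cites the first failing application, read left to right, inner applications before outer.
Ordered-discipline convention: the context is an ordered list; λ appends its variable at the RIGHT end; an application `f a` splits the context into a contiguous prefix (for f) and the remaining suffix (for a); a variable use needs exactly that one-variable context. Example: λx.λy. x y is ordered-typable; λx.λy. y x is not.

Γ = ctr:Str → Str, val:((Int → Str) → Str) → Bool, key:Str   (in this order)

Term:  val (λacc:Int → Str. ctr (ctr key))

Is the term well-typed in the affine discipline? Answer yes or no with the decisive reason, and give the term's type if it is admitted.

no — needs contraction — ctr ×2
use counts: ctr: 2×; val: 1×; key: 1×; acc (λ-bound): 0×
order of uses: val, ctr, ctr, key
typing: the term checks, with type Bool
per-discipline verdicts: ordered ✗; linear ✗; affine ✗; relevant ✗; unrestricted ✓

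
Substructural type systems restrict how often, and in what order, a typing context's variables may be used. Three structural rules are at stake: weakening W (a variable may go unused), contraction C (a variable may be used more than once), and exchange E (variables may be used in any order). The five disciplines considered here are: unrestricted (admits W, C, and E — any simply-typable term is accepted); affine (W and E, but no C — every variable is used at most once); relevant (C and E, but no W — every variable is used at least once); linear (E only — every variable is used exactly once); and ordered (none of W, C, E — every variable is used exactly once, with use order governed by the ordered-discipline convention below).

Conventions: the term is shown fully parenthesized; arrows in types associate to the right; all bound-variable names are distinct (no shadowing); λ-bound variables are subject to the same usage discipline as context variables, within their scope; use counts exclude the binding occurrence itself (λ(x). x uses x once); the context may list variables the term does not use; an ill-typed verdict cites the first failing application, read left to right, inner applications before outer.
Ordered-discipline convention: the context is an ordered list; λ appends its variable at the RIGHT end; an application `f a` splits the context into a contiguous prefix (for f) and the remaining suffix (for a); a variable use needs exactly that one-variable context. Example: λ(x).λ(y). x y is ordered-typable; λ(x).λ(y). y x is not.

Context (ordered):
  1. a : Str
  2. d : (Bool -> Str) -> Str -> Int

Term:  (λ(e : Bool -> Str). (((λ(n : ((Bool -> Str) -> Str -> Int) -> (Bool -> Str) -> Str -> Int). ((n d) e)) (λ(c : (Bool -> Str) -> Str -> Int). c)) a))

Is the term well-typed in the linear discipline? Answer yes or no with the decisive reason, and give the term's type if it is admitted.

yes — exactly-once usage across a, d, e, n, c; term : (Bool -> Str) -> Int
counts: a: 1×, d: 1×, e (λ-bound): 1×, n (λ-bound): 1×, c (λ-bound): 1×
order of uses: n, d, e, c, a
typing: well-typed at (Bool -> Str) -> Int
per-discipline verdicts: ordered ✗ · linear ✓ · affine ✓ · relevant ✓ · unrestricted ✓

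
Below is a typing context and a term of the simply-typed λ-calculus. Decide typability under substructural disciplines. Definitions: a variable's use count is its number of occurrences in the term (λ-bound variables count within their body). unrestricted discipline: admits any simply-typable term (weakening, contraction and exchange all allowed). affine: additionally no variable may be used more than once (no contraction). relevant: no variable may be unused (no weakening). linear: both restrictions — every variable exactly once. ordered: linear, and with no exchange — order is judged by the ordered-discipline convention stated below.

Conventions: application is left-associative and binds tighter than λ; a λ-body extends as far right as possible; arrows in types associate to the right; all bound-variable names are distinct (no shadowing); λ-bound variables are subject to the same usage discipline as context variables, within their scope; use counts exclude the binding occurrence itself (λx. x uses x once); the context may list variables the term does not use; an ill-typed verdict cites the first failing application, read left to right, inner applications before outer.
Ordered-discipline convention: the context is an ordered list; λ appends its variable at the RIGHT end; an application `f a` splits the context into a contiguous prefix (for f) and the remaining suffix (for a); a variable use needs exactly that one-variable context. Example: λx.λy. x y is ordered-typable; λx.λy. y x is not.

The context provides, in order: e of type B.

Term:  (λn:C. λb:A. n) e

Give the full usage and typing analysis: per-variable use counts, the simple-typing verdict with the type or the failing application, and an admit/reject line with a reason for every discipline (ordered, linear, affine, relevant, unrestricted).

variable uses: e: 1×, n (λ-bound): 1×, b (λ-bound): 0×
use order (left to right): n, e
typing: ill-typed: a function awaiting C gets B
ordered: ✗ — the type mismatch rejects it
linear: ✗ — not simply typable
affine: ✗ — fails simple typing
relevant: ✗ — a type mismatch blocks all five
unrestricted: ✗ — the type mismatch rejects it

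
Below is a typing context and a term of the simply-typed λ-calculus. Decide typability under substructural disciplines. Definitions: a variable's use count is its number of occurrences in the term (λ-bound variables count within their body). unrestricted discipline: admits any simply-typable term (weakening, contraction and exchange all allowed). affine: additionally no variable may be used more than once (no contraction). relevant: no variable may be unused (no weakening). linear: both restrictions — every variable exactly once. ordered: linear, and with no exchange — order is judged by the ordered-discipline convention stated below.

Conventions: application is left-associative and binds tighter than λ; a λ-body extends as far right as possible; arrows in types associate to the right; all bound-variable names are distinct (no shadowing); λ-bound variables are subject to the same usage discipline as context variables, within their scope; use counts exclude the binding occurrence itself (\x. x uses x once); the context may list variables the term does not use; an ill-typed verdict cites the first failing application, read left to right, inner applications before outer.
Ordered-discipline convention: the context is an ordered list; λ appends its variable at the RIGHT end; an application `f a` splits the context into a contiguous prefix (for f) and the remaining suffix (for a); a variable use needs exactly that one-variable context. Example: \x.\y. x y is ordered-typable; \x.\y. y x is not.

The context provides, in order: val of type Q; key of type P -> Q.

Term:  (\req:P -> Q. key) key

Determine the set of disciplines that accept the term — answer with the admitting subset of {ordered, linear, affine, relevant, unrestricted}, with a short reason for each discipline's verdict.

accepted by: unrestricted
variable uses: val: 0; key: 2; req (bound): 0
use order (left to right): key, key
typing: the term checks, with type P -> Q
ordered ✗ (repeated use of key ×2; val, req left unused)
linear ✗ (repeated use of key ×2; val, req left unused)
affine ✗ (repeated use of key ×2)
relevant ✗ (val, req left unused)
unrestricted ✓ (well-typed at P -> Q; no restrictions here)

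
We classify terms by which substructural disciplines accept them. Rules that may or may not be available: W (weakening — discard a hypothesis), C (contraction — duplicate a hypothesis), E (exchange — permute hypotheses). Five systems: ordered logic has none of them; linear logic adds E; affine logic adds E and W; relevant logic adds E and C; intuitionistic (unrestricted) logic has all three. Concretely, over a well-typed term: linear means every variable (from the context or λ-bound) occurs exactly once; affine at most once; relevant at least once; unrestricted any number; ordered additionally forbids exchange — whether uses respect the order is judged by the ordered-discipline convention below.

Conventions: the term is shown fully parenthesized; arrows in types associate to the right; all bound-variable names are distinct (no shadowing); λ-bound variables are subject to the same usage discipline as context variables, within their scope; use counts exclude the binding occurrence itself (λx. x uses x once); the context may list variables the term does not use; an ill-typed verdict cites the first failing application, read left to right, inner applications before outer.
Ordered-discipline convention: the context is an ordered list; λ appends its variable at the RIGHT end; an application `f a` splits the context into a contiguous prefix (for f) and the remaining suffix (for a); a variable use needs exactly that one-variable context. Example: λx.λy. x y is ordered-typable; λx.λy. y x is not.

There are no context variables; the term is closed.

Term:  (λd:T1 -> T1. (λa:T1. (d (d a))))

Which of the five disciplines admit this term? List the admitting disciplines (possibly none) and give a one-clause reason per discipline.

admitted in: relevant, unrestricted
usage: d (bound): 2×, a (bound): 1×
uses in reading order: d, d, a
typing: well-typed — term : (T1 -> T1) -> T1 -> T1
ordered ✗ (d ×2 used more than once (contraction))
linear ✗ (d ×2 used more than once (contraction))
affine ✗ (d ×2 used more than once (contraction))
relevant ✓ (every one of d, a appears)
unrestricted ✓ (typability at (T1 -> T1) -> T1 -> T1 is all that's needed)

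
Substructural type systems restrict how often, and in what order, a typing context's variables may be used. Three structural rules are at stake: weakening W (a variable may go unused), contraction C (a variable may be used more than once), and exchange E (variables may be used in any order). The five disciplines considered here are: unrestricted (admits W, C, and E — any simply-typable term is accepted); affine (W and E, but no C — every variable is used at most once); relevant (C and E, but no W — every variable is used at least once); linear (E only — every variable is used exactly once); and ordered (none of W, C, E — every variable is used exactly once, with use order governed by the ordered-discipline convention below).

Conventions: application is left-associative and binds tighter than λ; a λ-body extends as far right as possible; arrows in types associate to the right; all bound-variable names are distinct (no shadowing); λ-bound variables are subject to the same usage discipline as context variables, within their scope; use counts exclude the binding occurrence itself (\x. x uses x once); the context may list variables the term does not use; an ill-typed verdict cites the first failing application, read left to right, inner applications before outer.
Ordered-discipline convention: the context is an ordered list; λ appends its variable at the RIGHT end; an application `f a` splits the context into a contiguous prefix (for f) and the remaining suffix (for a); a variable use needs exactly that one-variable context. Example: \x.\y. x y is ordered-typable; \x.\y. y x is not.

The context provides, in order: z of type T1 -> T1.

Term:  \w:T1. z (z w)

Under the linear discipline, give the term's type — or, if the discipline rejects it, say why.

not well-typed under linear — repeated use of z ×2
counts: z ×2; w (λ-bound) ×1
uses in reading order: z, z, w
typing: the term checks, with type T1 -> T1
per-discipline verdicts: ordered ✗ · linear ✗ · affine ✗ · relevant ✓ · unrestricted ✓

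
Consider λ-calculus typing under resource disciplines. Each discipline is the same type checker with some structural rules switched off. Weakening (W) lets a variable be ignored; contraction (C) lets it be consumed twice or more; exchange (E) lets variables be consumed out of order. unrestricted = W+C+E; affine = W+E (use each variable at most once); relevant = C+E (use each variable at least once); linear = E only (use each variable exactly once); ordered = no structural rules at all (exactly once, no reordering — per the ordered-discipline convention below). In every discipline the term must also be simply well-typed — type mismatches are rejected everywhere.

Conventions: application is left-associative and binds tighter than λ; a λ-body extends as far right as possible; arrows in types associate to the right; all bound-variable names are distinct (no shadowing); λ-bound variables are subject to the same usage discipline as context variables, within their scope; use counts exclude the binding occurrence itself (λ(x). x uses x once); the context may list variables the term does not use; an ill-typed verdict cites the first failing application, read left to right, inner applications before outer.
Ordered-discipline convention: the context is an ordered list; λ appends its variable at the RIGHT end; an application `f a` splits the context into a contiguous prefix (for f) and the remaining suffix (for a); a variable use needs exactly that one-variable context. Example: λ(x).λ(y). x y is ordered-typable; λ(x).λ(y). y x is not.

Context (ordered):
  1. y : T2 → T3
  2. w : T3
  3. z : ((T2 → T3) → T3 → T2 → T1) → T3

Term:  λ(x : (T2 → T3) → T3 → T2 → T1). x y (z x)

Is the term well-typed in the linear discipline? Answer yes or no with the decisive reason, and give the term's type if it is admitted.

no — x ×2 used more than once (contraction); needs weakening: w unused
variable uses: y=1; w=0; z=1; x [bound]=2
order of uses: x, y, z, x
typing: well-typed — term : ((T2 → T3) → T3 → T2 → T1) → T2 → T1
across the five disciplines: ordered ✗ · linear ✗ · affine ✗ · relevant ✗ · unrestricted ✓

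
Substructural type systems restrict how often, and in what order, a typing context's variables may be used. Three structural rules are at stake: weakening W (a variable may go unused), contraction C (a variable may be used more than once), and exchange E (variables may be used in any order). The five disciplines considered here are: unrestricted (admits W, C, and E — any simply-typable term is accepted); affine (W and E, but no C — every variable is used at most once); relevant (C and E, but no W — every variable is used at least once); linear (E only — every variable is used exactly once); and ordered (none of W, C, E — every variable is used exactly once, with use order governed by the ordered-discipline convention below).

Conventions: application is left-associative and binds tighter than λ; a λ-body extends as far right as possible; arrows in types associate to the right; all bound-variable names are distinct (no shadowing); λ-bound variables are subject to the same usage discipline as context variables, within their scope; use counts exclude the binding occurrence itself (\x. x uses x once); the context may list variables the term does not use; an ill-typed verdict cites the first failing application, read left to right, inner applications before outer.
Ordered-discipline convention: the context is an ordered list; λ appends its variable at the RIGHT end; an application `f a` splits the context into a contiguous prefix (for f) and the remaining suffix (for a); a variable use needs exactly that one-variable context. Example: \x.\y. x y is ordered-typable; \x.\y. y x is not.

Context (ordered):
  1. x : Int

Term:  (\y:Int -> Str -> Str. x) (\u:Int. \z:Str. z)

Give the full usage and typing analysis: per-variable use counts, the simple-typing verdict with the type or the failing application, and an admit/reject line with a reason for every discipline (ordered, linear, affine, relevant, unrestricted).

variable uses: x: 1×; y [bound]: 0×; u [bound]: 0×; z [bound]: 1×
left-to-right use order: x, z
typing: ✓ — Int
ordered ✗ (y, u never used (weakening))
linear ✗ (y, u never used (weakening))
affine ✓ (none of x, y, u, z used more than once)
relevant ✗ (y, u never used (weakening))
unrestricted ✓ (well-typed at Int; no restrictions here)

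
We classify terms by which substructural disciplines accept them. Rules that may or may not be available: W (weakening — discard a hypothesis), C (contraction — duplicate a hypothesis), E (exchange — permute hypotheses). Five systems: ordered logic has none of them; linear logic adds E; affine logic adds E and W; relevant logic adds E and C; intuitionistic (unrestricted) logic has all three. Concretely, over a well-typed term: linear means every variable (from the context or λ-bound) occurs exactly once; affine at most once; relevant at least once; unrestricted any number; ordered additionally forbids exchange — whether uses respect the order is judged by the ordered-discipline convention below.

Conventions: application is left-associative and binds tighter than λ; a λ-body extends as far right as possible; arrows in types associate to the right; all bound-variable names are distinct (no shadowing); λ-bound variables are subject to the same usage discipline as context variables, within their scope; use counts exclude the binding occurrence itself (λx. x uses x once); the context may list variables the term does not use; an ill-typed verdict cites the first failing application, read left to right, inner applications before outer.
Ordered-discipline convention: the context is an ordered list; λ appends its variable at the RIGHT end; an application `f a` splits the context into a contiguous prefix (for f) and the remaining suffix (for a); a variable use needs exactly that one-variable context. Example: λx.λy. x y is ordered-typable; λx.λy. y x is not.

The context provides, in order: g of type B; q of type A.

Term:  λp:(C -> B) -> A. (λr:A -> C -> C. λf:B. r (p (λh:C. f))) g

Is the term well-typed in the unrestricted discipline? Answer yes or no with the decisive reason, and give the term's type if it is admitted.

no — not simply typable
usage: g: 1, q: 0, p [bound]: 1, r [bound]: 1, f [bound]: 1, h [bound]: 0
use order (left to right): r, p, f, g
typing: ill-typed: argument of type B where A -> C -> C is required
per-discipline verdicts: ordered ✗ | linear ✗ | affine ✗ | relevant ✗ | unrestricted ✗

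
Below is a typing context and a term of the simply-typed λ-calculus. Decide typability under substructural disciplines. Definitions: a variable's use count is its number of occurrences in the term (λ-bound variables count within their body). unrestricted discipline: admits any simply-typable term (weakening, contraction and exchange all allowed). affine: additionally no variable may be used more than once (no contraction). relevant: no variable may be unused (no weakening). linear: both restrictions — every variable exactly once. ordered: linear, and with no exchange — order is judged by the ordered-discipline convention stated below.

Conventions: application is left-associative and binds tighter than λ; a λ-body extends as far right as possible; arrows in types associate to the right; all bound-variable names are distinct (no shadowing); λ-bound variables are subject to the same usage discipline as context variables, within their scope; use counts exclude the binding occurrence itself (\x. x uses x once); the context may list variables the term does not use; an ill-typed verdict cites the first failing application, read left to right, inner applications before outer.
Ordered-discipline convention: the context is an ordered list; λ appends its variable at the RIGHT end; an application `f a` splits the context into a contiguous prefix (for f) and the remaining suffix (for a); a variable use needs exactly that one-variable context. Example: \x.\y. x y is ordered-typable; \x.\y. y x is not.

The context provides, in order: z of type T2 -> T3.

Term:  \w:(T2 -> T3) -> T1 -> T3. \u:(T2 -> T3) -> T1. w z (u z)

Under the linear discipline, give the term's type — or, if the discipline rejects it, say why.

not well-typed under linear — repeated use of z ×2
counts: z: 2×, w (bound): 1×, u (bound): 1×
uses in reading order: w, z, u, z
typing: the term checks, with type ((T2 -> T3) -> T1 -> T3) -> ((T2 -> T3) -> T1) -> T3
per-discipline verdicts: ordered ✗ | linear ✗ | affine ✗ | relevant ✓ | unrestricted ✓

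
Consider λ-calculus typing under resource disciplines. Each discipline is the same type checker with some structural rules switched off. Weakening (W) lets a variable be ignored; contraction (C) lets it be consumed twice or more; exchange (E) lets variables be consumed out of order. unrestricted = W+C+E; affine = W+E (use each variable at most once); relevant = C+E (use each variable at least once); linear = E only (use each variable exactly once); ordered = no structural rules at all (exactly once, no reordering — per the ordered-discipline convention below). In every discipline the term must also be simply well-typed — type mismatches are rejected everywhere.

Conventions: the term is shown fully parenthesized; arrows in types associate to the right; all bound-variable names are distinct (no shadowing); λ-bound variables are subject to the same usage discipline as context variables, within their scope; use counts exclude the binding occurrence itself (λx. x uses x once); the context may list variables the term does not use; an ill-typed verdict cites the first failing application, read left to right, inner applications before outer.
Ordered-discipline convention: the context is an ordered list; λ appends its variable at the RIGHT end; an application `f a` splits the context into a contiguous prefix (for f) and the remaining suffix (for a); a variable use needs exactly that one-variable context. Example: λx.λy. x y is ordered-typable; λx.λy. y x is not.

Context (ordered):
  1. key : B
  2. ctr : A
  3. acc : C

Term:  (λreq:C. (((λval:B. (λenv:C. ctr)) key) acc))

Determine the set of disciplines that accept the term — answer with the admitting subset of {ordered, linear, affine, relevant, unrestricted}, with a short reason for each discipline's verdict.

accepted by: affine, unrestricted
usage: key: 1×; ctr: 1×; acc: 1×; req (bound): 0×; val (bound): 0×; env (bound): 0×
use order (left to right): ctr, key, acc
typing: the term checks, with type C -> A
ordered: ✗, needs weakening: req, val, env unused
linear: ✗, needs weakening: req, val, env unused
affine: ✓, at most one use each (key, ctr, acc, req, val, env)
relevant: ✗, needs weakening: req, val, env unused
unrestricted: ✓, well-typed at C -> A; no restrictions here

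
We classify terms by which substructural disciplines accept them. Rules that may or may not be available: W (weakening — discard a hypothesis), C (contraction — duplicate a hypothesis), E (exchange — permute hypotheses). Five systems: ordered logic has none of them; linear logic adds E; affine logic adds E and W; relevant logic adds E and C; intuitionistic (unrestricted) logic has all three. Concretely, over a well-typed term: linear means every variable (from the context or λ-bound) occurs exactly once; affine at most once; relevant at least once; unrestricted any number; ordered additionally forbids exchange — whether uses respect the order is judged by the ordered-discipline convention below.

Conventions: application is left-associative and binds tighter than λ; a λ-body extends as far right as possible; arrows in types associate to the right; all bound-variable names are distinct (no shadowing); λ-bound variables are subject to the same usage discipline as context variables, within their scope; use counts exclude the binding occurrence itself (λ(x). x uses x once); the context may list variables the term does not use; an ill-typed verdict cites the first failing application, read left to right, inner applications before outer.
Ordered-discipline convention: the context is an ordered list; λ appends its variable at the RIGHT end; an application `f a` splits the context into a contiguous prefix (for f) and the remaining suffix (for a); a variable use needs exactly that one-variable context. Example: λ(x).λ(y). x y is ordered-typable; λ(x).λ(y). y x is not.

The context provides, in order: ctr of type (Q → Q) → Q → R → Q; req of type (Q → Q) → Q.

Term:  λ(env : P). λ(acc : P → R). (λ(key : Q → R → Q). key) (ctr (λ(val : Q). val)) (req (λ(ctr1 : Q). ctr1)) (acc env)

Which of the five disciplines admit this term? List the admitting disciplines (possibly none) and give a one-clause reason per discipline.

admitted in: linear, affine, relevant, unrestricted
variable uses: ctr ×1; req ×1; env (λ-bound) ×1; acc (λ-bound) ×1; key (λ-bound) ×1; val (λ-bound) ×1; ctr1 (λ-bound) ×1
use order (left to right): key, ctr, val, req, ctr1, acc, env
typing: well-typed — term : P → (P → R) → Q
ordered ✗ (use order key, ctr, val, req, ctr1, acc, env needs exchange)
linear ✓ (exactly-once usage across ctr, req, env, acc, key, val, ctr1)
affine ✓ (none of ctr, req, env, acc, key, val, ctr1 used more than once)
relevant ✓ (at least one use each (ctr, req, env, acc, key, val, ctr1))
unrestricted ✓ (simply typable at P → (P → R) → Q; W, C, E all held)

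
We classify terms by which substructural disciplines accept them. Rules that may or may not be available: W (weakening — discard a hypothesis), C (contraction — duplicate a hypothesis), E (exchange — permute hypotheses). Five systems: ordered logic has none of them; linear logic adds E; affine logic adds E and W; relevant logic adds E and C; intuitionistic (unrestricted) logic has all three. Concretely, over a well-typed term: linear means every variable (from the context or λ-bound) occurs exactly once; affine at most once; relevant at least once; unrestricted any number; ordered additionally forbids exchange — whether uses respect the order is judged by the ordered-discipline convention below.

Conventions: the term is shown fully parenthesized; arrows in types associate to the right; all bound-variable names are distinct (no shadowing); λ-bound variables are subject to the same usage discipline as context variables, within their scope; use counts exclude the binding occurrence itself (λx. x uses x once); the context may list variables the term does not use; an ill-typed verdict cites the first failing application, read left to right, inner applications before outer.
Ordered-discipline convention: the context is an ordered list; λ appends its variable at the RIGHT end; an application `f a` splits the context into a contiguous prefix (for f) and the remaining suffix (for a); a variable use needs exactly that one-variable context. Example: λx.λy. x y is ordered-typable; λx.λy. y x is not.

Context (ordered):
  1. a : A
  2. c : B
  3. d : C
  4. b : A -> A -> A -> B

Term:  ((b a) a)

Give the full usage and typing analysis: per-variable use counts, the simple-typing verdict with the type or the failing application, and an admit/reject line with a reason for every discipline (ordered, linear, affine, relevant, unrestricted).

variable uses: a=2; c=0; d=0; b=1
left-to-right use order: b, a, a
typing: well-typed — term : A -> B
ordered: ✗ — uses contraction: a ×2; unused: c, d — weakening required
linear: ✗ — uses contraction: a ×2; unused: c, d — weakening required
affine: ✗ — uses contraction: a ×2
relevant: ✗ — unused: c, d — weakening required
unrestricted: ✓ — well-typed at A -> B; no restrictions here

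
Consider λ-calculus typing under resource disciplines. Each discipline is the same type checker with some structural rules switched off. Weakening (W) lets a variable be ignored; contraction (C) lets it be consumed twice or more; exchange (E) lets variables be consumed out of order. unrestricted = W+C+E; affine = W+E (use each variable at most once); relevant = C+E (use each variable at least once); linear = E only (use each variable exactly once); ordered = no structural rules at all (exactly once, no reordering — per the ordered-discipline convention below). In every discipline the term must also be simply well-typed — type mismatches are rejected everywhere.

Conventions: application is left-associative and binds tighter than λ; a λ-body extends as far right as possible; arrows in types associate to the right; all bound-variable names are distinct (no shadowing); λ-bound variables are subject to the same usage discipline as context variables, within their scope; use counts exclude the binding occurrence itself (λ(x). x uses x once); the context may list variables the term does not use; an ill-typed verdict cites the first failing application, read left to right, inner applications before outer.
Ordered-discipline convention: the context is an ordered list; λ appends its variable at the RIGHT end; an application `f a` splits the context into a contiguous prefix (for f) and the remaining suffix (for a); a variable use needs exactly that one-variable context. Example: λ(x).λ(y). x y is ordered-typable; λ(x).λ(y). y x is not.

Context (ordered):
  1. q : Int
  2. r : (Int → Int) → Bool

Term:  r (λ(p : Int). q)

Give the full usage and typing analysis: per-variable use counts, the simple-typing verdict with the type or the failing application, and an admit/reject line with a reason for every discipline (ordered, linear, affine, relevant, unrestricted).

counts: q ×1, r ×1, p (bound) ×0
order of uses: r, q
typing: ✓ — Bool
ordered ✗ (unused: p — weakening required)
linear ✗ (unused: p — weakening required)
affine ✓ (at most one use each (q, r, p))
relevant ✗ (unused: p — weakening required)
unrestricted ✓ (typability at Bool is all that's needed)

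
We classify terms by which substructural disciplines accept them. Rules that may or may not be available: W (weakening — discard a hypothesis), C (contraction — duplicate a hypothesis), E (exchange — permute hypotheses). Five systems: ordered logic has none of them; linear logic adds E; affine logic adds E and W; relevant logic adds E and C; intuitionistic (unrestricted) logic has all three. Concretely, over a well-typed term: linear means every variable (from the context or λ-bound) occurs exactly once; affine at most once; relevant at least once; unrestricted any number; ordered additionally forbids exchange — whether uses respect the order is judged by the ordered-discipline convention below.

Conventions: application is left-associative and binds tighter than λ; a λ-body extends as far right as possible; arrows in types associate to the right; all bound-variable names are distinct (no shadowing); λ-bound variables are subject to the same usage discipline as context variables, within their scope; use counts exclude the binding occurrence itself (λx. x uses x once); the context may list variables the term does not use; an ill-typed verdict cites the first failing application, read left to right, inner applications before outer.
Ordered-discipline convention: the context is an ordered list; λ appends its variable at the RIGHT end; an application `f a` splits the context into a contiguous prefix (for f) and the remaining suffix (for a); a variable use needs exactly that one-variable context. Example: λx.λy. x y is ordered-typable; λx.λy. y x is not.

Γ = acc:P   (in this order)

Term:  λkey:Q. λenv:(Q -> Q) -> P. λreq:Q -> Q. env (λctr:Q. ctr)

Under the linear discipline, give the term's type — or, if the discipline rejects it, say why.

not well-typed under linear — acc, key, req left unused
use counts: acc ×0, key [bound] ×0, env [bound] ×1, req [bound] ×0, ctr [bound] ×1
use order (left to right): env, ctr
typing: ✓ — Q -> ((Q -> Q) -> P) -> (Q -> Q) -> P
summary: ordered ✗ · linear ✗ · affine ✓ · relevant ✗ · unrestricted ✓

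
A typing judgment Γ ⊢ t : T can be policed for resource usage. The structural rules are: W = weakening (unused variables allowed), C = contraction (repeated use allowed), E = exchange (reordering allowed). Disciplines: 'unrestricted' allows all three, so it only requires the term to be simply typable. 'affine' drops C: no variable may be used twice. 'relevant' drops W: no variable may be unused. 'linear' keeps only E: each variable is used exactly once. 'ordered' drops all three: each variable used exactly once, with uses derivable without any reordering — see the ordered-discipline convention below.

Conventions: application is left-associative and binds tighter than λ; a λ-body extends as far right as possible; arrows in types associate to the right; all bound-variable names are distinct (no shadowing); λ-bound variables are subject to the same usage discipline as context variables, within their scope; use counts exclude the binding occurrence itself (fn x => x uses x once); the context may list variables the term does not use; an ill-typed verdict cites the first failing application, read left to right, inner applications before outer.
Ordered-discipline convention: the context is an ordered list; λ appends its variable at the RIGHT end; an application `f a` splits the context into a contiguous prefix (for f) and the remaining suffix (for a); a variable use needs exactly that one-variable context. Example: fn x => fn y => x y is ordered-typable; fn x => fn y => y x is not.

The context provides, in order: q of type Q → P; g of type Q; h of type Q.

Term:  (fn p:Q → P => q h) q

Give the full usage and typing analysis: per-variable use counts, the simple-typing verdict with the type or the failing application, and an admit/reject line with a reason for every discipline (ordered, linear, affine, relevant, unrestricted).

variable uses: q ×2, g ×0, h ×1, p (bound) ×0
use order (left to right): q, h, q
typing: the term checks, with type P
ordered ✗ (repeated use of q ×2; g, p left unused)
linear ✗ (repeated use of q ×2; g, p left unused)
affine ✗ (repeated use of q ×2)
relevant ✗ (g, p left unused)
unrestricted ✓ (typability at P is all that's needed)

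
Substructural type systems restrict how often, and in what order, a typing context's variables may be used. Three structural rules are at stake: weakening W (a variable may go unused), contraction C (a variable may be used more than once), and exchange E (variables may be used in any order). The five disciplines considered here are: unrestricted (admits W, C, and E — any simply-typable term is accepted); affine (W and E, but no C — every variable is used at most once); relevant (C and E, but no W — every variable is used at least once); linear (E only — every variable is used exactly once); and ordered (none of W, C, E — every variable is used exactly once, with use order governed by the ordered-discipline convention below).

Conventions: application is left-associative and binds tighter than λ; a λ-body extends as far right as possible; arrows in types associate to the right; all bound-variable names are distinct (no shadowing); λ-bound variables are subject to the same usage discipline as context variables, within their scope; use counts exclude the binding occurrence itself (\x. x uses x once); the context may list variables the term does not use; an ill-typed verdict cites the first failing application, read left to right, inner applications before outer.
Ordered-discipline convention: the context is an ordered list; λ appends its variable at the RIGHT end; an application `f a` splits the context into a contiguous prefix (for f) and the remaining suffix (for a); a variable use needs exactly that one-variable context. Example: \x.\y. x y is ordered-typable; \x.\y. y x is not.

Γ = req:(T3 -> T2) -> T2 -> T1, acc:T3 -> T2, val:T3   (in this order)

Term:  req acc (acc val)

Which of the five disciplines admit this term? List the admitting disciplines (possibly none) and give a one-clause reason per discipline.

admitting disciplines: relevant, unrestricted
counts: req ×1, acc ×2, val ×1
order of uses: req, acc, acc, val
typing: ✓ — T1
ordered: ✗, acc ×2 used more than once (contraction)
linear: ✗, acc ×2 used more than once (contraction)
affine: ✗, acc ×2 used more than once (contraction)
relevant: ✓, at least one use each (req, acc, val)
unrestricted: ✓, well-typed at T1; no restrictions here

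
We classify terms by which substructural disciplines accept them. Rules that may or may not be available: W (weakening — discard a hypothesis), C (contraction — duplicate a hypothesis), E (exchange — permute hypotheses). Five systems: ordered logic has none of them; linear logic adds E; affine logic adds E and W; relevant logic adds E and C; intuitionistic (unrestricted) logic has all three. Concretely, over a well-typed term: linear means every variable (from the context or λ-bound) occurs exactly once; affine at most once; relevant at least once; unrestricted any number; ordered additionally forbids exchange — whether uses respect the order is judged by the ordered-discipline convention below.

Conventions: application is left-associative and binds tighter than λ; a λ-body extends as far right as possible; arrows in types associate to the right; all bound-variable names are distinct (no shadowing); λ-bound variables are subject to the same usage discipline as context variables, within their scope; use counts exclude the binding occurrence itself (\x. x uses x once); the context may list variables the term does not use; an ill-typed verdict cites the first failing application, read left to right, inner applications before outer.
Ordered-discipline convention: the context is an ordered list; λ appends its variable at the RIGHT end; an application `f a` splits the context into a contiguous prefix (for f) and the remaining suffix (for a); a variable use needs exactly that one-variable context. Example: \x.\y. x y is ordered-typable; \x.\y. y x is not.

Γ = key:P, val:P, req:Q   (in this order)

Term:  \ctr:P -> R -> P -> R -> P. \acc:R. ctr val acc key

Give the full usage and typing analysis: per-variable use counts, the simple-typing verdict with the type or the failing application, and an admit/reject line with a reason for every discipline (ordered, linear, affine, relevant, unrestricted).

usage: key: 1, val: 1, req: 0, ctr (bound): 1, acc (bound): 1
uses in reading order: ctr, val, acc, key
typing: well-typed at (P -> R -> P -> R -> P) -> R -> R -> P
ordered: ✗, req never used (weakening)
linear: ✗, req never used (weakening)
affine: ✓, at most one use each (key, val, req, ctr, acc)
relevant: ✗, req never used (weakening)
unrestricted: ✓, well-typed at (P -> R -> P -> R -> P) -> R -> R -> P; no restrictions here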